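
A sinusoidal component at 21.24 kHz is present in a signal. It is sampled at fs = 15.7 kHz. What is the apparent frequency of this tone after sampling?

5.54 kHz

21.24 kHz mod fs = 5.54 kHz.
5.54 kHz ≤ fs/2 = 7.85 kHz, appears at 5.54 kHz.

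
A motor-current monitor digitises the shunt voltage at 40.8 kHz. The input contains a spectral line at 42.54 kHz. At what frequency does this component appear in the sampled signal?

42.54 kHz mod fs = 1.74 kHz.
1.74 kHz ≤ fs/2 = 20.4 kHz, appears at 1.74 kHz.

1.74 kHz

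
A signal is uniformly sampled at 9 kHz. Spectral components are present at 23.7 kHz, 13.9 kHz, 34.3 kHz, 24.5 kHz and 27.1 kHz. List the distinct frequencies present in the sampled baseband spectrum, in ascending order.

fs/2 = 4.5 kHz.
23.7 kHz mod fs = 5.7 kHz.
5.7 kHz > fs/2 = 4.5 kHz, folds to fs − 5.7 kHz = 3.3 kHz.
13.9 kHz mod fs = 4.9 kHz.
4.9 kHz > fs/2 = 4.5 kHz, folds to fs − 4.9 kHz = 4.1 kHz.
34.3 kHz mod fs = 7.3 kHz.
7.3 kHz > fs/2 = 4.5 kHz, folds to fs − 7.3 kHz = 1.7 kHz.
24.5 kHz mod fs = 6.5 kHz.
6.5 kHz > fs/2 = 4.5 kHz, folds to fs − 6.5 kHz = 2.5 kHz.
27.1 kHz mod fs = 0.1 kHz.
0.1 kHz ≤ fs/2 = 4.5 kHz, appears at 0.1 kHz.
Distinct values: {0.1 kHz, 1.7 kHz, 2.5 kHz, 3.3 kHz, 4.1 kHz}.

0.1 kHz, 1.7 kHz, 2.5 kHz, 3.3 kHz, 4.1 kHz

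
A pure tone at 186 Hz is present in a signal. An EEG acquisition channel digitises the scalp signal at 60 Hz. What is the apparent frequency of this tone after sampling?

6 Hz

186 Hz mod fs = 6 Hz.
6 Hz ≤ fs/2 = 30 Hz, appears at 6 Hz.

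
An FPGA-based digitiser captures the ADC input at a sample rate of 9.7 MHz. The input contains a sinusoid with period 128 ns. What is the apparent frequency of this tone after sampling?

1.8875 MHz

T = 128 ns → f = 1/T = 7.8125 MHz.
7.8125 MHz > fs/2 = 4.85 MHz, folds to fs − 7.8125 MHz = 1.8875 MHz.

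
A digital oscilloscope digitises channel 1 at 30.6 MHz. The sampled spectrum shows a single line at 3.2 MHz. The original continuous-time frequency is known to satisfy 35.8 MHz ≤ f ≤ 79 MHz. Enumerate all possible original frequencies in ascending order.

Frequencies that alias to 3.2 MHz are k·fs ± 3.2 MHz for integer k ≥ 0.
k=0: 3.2 MHz.
k=1: 27.4 MHz, 33.8 MHz.
k=2: 58 MHz, 64.4 MHz.
k=3: 88.6 MHz, 95 MHz.
Within [35.8 MHz, 79 MHz]: 58 MHz, 64.4 MHz.

58 MHz, 64.4 MHz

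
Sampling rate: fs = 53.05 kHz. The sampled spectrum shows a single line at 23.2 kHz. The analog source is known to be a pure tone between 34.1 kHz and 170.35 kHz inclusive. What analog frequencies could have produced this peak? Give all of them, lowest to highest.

Frequencies that alias to 23.2 kHz are k·fs ± 23.2 kHz for integer k ≥ 0.
k=0: 23.2 kHz.
k=1: 29.85 kHz, 76.25 kHz.
k=2: 82.9 kHz, 129.3 kHz.
k=3: 135.95 kHz, 182.35 kHz.
k=4: 189 kHz, 235.4 kHz.
Within [34.1 kHz, 170.35 kHz]: 76.25 kHz, 82.9 kHz, 129.3 kHz, 135.95 kHz.

76.25 kHz, 82.9 kHz, 129.3 kHz, 135.95 kHz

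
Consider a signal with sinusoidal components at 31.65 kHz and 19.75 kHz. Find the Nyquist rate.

Highest-frequency component: 31.65 kHz.
Nyquist rate = 2 × 31.65 kHz = 63.3 kHz.

63.3 kHz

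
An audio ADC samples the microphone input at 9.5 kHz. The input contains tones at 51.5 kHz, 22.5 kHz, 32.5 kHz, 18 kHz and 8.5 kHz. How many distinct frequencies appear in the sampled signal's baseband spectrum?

fs/2 = 4.75 kHz.
51.5 kHz mod fs = 4 kHz.
4 kHz ≤ fs/2 = 4.75 kHz, appears at 4 kHz.
22.5 kHz mod fs = 3.5 kHz.
3.5 kHz ≤ fs/2 = 4.75 kHz, appears at 3.5 kHz.
32.5 kHz mod fs = 4 kHz.
4 kHz ≤ fs/2 = 4.75 kHz, appears at 4 kHz.
18 kHz mod fs = 8.5 kHz.
8.5 kHz > fs/2 = 4.75 kHz, folds to fs − 8.5 kHz = 1 kHz.
8.5 kHz > fs/2 = 4.75 kHz, folds to fs − 8.5 kHz = 1 kHz.
Distinct values: {1 kHz, 3.5 kHz, 4 kHz} → 3.

3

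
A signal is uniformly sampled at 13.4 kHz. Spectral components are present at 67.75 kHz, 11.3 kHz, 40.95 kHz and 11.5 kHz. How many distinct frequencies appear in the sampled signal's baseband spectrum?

3

fs/2 = 6.7 kHz.
67.75 kHz mod fs = 0.75 kHz.
0.75 kHz ≤ fs/2 = 6.7 kHz, appears at 0.75 kHz.
11.3 kHz > fs/2 = 6.7 kHz, folds to fs − 11.3 kHz = 2.1 kHz.
40.95 kHz mod fs = 0.75 kHz.
0.75 kHz ≤ fs/2 = 6.7 kHz, appears at 0.75 kHz.
11.5 kHz > fs/2 = 6.7 kHz, folds to fs − 11.5 kHz = 1.9 kHz.
Distinct values: {0.75 kHz, 1.9 kHz, 2.1 kHz} → 3.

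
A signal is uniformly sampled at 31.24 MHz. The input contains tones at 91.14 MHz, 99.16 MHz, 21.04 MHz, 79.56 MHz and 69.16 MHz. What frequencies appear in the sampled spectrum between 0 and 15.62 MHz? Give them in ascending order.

2.58 MHz, 5.44 MHz, 6.68 MHz, 10.2 MHz, 14.16 MHz

fs/2 = 15.62 MHz.
91.14 MHz mod fs = 28.66 MHz.
28.66 MHz > fs/2 = 15.62 MHz, folds to fs − 28.66 MHz = 2.58 MHz.
99.16 MHz mod fs = 5.44 MHz.
5.44 MHz ≤ fs/2 = 15.62 MHz, appears at 5.44 MHz.
21.04 MHz > fs/2 = 15.62 MHz, folds to fs − 21.04 MHz = 10.2 MHz.
79.56 MHz mod fs = 17.08 MHz.
17.08 MHz > fs/2 = 15.62 MHz, folds to fs − 17.08 MHz = 14.16 MHz.
69.16 MHz mod fs = 6.68 MHz.
6.68 MHz ≤ fs/2 = 15.62 MHz, appears at 6.68 MHz.
Distinct values: {2.58 MHz, 5.44 MHz, 6.68 MHz, 10.2 MHz, 14.16 MHz}.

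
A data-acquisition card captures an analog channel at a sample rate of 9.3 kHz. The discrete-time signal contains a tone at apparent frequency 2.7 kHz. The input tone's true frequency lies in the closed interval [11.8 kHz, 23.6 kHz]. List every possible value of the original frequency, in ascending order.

12 kHz, 15.9 kHz, 21.3 kHz

Frequencies that alias to 2.7 kHz are k·fs ± 2.7 kHz for integer k ≥ 0.
k=0: 2.7 kHz.
k=1: 6.6 kHz, 12 kHz.
k=2: 15.9 kHz, 21.3 kHz.
k=3: 25.2 kHz, 30.6 kHz.
Within [11.8 kHz, 23.6 kHz]: 12 kHz, 15.9 kHz, 21.3 kHz.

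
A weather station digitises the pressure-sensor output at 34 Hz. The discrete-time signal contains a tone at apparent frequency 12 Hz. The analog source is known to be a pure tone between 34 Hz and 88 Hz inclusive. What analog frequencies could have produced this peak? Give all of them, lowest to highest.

Frequencies that alias to 12 Hz are k·fs ± 12 Hz for integer k ≥ 0.
k=0: 12 Hz.
k=1: 22 Hz, 46 Hz.
k=2: 56 Hz, 80 Hz.
k=3: 90 Hz, 114 Hz.
Within [34 Hz, 88 Hz]: 46 Hz, 56 Hz, 80 Hz.

46 Hz, 56 Hz, 80 Hz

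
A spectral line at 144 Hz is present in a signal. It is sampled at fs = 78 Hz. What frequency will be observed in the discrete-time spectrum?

144 Hz mod fs = 66 Hz.
66 Hz > fs/2 = 39 Hz, folds to fs − 66 Hz = 12 Hz.

12 Hz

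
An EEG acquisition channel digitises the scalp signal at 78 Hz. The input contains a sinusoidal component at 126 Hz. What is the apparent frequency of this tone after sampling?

126 Hz mod fs = 48 Hz.
48 Hz > fs/2 = 39 Hz, folds to fs − 48 Hz = 30 Hz.

30 Hz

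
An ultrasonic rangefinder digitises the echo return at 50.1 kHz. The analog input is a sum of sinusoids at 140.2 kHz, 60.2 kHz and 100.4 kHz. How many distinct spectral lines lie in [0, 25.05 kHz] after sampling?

fs/2 = 25.05 kHz.
140.2 kHz mod fs = 40 kHz.
40 kHz > fs/2 = 25.05 kHz, folds to fs − 40 kHz = 10.1 kHz.
60.2 kHz mod fs = 10.1 kHz.
10.1 kHz ≤ fs/2 = 25.05 kHz, appears at 10.1 kHz.
100.4 kHz mod fs = 0.2 kHz.
0.2 kHz ≤ fs/2 = 25.05 kHz, appears at 0.2 kHz.
Distinct values: {0.2 kHz, 10.1 kHz} → 2.

2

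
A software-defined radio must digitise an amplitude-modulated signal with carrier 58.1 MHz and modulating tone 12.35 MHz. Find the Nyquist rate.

AM sidebands sit at fc ± fm = 45.75 MHz and 70.45 MHz.
Highest-frequency component: 70.45 MHz.
Nyquist rate = 2 × 70.45 MHz = 140.9 MHz.

140.9 MHz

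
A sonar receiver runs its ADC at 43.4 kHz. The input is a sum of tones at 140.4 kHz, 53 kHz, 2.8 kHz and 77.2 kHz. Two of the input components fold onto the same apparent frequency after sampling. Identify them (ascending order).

53 kHz, 77.2 kHz

fs/2 = 21.7 kHz.
140.4 kHz mod fs = 10.2 kHz.
10.2 kHz ≤ fs/2 = 21.7 kHz, appears at 10.2 kHz.
53 kHz mod fs = 9.6 kHz.
9.6 kHz ≤ fs/2 = 21.7 kHz, appears at 9.6 kHz.
2.8 kHz ≤ fs/2 = 21.7 kHz, passes unchanged.
77.2 kHz mod fs = 33.8 kHz.
33.8 kHz > fs/2 = 21.7 kHz, folds to fs − 33.8 kHz = 9.6 kHz.
53 kHz and 77.2 kHz both map to 9.6 kHz.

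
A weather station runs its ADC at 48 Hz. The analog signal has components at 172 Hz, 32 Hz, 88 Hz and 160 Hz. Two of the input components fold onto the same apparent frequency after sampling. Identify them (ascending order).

fs/2 = 24 Hz.
172 Hz mod fs = 28 Hz.
28 Hz > fs/2 = 24 Hz, folds to fs − 28 Hz = 20 Hz.
32 Hz > fs/2 = 24 Hz, folds to fs − 32 Hz = 16 Hz.
88 Hz mod fs = 40 Hz.
40 Hz > fs/2 = 24 Hz, folds to fs − 40 Hz = 8 Hz.
160 Hz mod fs = 16 Hz.
16 Hz ≤ fs/2 = 24 Hz, appears at 16 Hz.
32 Hz and 160 Hz both map to 16 Hz.

32 Hz, 160 Hz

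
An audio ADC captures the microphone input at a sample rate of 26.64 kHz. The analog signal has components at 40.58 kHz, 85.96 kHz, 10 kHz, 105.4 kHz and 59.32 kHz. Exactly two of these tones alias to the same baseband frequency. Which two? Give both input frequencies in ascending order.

fs/2 = 13.32 kHz.
40.58 kHz mod fs = 13.94 kHz.
13.94 kHz > fs/2 = 13.32 kHz, folds to fs − 13.94 kHz = 12.7 kHz.
85.96 kHz mod fs = 6.04 kHz.
6.04 kHz ≤ fs/2 = 13.32 kHz, appears at 6.04 kHz.
10 kHz ≤ fs/2 = 13.32 kHz, passes unchanged.
105.4 kHz mod fs = 25.48 kHz.
25.48 kHz > fs/2 = 13.32 kHz, folds to fs − 25.48 kHz = 1.16 kHz.
59.32 kHz mod fs = 6.04 kHz.
6.04 kHz ≤ fs/2 = 13.32 kHz, appears at 6.04 kHz.
59.32 kHz and 85.96 kHz both map to 6.04 kHz.

59.32 kHz, 85.96 kHz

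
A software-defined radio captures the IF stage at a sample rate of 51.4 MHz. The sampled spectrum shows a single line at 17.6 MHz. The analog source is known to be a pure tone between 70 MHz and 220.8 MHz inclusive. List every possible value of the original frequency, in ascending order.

Frequencies that alias to 17.6 MHz are k·fs ± 17.6 MHz for integer k ≥ 0.
k=0: 17.6 MHz.
k=1: 33.8 MHz, 69 MHz.
k=2: 85.2 MHz, 120.4 MHz.
k=3: 136.6 MHz, 171.8 MHz.
k=4: 188 MHz, 223.2 MHz.
k=5: 239.4 MHz, 274.6 MHz.
Within [70 MHz, 220.8 MHz]: 85.2 MHz, 120.4 MHz, 136.6 MHz, 171.8 MHz, 188 MHz.

85.2 MHz, 120.4 MHz, 136.6 MHz, 171.8 MHz, 188 MHz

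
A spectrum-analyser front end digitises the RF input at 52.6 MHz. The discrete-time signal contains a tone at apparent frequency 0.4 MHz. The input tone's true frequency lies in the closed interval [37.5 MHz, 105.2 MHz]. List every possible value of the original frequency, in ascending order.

52.2 MHz, 53 MHz, 104.8 MHz

Frequencies that alias to 0.4 MHz are k·fs ± 0.4 MHz for integer k ≥ 0.
k=0: 0.4 MHz.
k=1: 52.2 MHz, 53 MHz.
k=2: 104.8 MHz, 105.6 MHz.
k=3: 157.4 MHz, 158.2 MHz.
Within [37.5 MHz, 105.2 MHz]: 52.2 MHz, 53 MHz, 104.8 MHz.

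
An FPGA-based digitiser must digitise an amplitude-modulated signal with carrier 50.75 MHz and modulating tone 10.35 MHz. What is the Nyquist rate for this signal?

AM sidebands sit at fc ± fm = 40.4 MHz and 61.1 MHz.
Highest-frequency component: 61.1 MHz.
Nyquist rate = 2 × 61.1 MHz = 122.2 MHz.

122.2 MHz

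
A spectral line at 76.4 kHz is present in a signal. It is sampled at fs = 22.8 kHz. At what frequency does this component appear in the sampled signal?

8 kHz

76.4 kHz mod fs = 8 kHz.
8 kHz ≤ fs/2 = 11.4 kHz, appears at 8 kHz.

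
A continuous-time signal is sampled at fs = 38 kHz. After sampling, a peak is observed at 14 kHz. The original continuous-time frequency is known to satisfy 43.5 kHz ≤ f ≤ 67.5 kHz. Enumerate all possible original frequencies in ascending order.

Frequencies that alias to 14 kHz are k·fs ± 14 kHz for integer k ≥ 0.
k=0: 14 kHz.
k=1: 24 kHz, 52 kHz.
k=2: 62 kHz, 90 kHz.
k=3: 100 kHz, 128 kHz.
Within [43.5 kHz, 67.5 kHz]: 52 kHz, 62 kHz.

52 kHz, 62 kHz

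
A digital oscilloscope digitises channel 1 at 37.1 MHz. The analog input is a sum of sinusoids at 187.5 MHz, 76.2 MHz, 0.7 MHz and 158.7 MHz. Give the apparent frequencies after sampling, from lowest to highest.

fs/2 = 18.55 MHz.
187.5 MHz mod fs = 2 MHz.
2 MHz ≤ fs/2 = 18.55 MHz, appears at 2 MHz.
76.2 MHz mod fs = 2 MHz.
2 MHz ≤ fs/2 = 18.55 MHz, appears at 2 MHz.
0.7 MHz ≤ fs/2 = 18.55 MHz, passes unchanged.
158.7 MHz mod fs = 10.3 MHz.
10.3 MHz ≤ fs/2 = 18.55 MHz, appears at 10.3 MHz.
Distinct values: {0.7 MHz, 2 MHz, 10.3 MHz}.

0.7 MHz, 2 MHz, 10.3 MHz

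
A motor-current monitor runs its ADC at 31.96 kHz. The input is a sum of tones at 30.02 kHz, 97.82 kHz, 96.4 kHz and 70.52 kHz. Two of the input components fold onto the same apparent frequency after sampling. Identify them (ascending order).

30.02 kHz, 97.82 kHz

fs/2 = 15.98 kHz.
30.02 kHz > fs/2 = 15.98 kHz, folds to fs − 30.02 kHz = 1.94 kHz.
97.82 kHz mod fs = 1.94 kHz.
1.94 kHz ≤ fs/2 = 15.98 kHz, appears at 1.94 kHz.
96.4 kHz mod fs = 0.52 kHz.
0.52 kHz ≤ fs/2 = 15.98 kHz, appears at 0.52 kHz.
70.52 kHz mod fs = 6.6 kHz.
6.6 kHz ≤ fs/2 = 15.98 kHz, appears at 6.6 kHz.
30.02 kHz and 97.82 kHz both map to 1.94 kHz.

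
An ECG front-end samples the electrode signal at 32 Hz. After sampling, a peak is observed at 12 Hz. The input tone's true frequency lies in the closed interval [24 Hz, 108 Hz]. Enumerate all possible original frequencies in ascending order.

Frequencies that alias to 12 Hz are k·fs ± 12 Hz for integer k ≥ 0.
k=0: 12 Hz.
k=1: 20 Hz, 44 Hz.
k=2: 52 Hz, 76 Hz.
k=3: 84 Hz, 108 Hz.
k=4: 116 Hz, 140 Hz.
Within [24 Hz, 108 Hz]: 44 Hz, 52 Hz, 76 Hz, 84 Hz, 108 Hz.

44 Hz, 52 Hz, 76 Hz, 84 Hz, 108 Hz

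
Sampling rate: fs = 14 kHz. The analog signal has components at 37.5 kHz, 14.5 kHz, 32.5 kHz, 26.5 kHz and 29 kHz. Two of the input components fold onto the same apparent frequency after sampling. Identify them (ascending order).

fs/2 = 7 kHz.
37.5 kHz mod fs = 9.5 kHz.
9.5 kHz > fs/2 = 7 kHz, folds to fs − 9.5 kHz = 4.5 kHz.
14.5 kHz mod fs = 0.5 kHz.
0.5 kHz ≤ fs/2 = 7 kHz, appears at 0.5 kHz.
32.5 kHz mod fs = 4.5 kHz.
4.5 kHz ≤ fs/2 = 7 kHz, appears at 4.5 kHz.
26.5 kHz mod fs = 12.5 kHz.
12.5 kHz > fs/2 = 7 kHz, folds to fs − 12.5 kHz = 1.5 kHz.
29 kHz mod fs = 1 kHz.
1 kHz ≤ fs/2 = 7 kHz, appears at 1 kHz.
32.5 kHz and 37.5 kHz both map to 4.5 kHz.

32.5 kHz, 37.5 kHz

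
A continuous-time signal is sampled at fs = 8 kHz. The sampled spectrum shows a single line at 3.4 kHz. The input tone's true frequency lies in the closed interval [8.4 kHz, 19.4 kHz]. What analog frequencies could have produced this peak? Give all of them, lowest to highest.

Frequencies that alias to 3.4 kHz are k·fs ± 3.4 kHz for integer k ≥ 0.
k=0: 3.4 kHz.
k=1: 4.6 kHz, 11.4 kHz.
k=2: 12.6 kHz, 19.4 kHz.
k=3: 20.6 kHz, 27.4 kHz.
Within [8.4 kHz, 19.4 kHz]: 11.4 kHz, 12.6 kHz, 19.4 kHz.

11.4 kHz, 12.6 kHz, 19.4 kHz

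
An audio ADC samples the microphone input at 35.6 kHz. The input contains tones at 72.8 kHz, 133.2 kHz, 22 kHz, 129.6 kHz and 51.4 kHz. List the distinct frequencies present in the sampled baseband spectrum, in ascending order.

fs/2 = 17.8 kHz.
72.8 kHz mod fs = 1.6 kHz.
1.6 kHz ≤ fs/2 = 17.8 kHz, appears at 1.6 kHz.
133.2 kHz mod fs = 26.4 kHz.
26.4 kHz > fs/2 = 17.8 kHz, folds to fs − 26.4 kHz = 9.2 kHz.
22 kHz > fs/2 = 17.8 kHz, folds to fs − 22 kHz = 13.6 kHz.
129.6 kHz mod fs = 22.8 kHz.
22.8 kHz > fs/2 = 17.8 kHz, folds to fs − 22.8 kHz = 12.8 kHz.
51.4 kHz mod fs = 15.8 kHz.
15.8 kHz ≤ fs/2 = 17.8 kHz, appears at 15.8 kHz.
Distinct values: {1.6 kHz, 9.2 kHz, 12.8 kHz, 13.6 kHz, 15.8 kHz}.

1.6 kHz, 9.2 kHz, 12.8 kHz, 13.6 kHz, 15.8 kHz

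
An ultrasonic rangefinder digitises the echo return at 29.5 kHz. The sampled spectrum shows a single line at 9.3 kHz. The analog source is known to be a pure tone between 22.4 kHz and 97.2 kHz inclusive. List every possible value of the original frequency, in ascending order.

Frequencies that alias to 9.3 kHz are k·fs ± 9.3 kHz for integer k ≥ 0.
k=0: 9.3 kHz.
k=1: 20.2 kHz, 38.8 kHz.
k=2: 49.7 kHz, 68.3 kHz.
k=3: 79.2 kHz, 97.8 kHz.
k=4: 108.7 kHz, 127.3 kHz.
Within [22.4 kHz, 97.2 kHz]: 38.8 kHz, 49.7 kHz, 68.3 kHz, 79.2 kHz.

38.8 kHz, 49.7 kHz, 68.3 kHz, 79.2 kHz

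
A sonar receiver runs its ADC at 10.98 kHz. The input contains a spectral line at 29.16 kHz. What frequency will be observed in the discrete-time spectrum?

3.78 kHz

29.16 kHz mod fs = 7.2 kHz.
7.2 kHz > fs/2 = 5.49 kHz, folds to fs − 7.2 kHz = 3.78 kHz.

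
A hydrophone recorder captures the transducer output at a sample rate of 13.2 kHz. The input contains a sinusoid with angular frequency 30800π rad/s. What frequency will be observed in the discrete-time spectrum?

2.2 kHz

ω = 30800π rad/s → f = ω/(2π) = 15400 Hz = 15.4 kHz.
15.4 kHz mod fs = 2.2 kHz.
2.2 kHz ≤ fs/2 = 6.6 kHz, appears at 2.2 kHz.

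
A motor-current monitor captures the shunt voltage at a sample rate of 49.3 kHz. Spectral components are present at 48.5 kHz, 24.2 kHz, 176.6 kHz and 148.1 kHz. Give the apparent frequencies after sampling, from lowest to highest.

fs/2 = 24.65 kHz.
48.5 kHz > fs/2 = 24.65 kHz, folds to fs − 48.5 kHz = 0.8 kHz.
24.2 kHz ≤ fs/2 = 24.65 kHz, passes unchanged.
176.6 kHz mod fs = 28.7 kHz.
28.7 kHz > fs/2 = 24.65 kHz, folds to fs − 28.7 kHz = 20.6 kHz.
148.1 kHz mod fs = 0.2 kHz.
0.2 kHz ≤ fs/2 = 24.65 kHz, appears at 0.2 kHz.
Distinct values: {0.2 kHz, 0.8 kHz, 20.6 kHz, 24.2 kHz}.

0.2 kHz, 0.8 kHz, 20.6 kHz, 24.2 kHz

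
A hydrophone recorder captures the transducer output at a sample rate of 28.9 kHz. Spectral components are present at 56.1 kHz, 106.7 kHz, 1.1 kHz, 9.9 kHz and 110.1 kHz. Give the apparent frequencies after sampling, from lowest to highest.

1.1 kHz, 1.7 kHz, 5.5 kHz, 8.9 kHz, 9.9 kHz

fs/2 = 14.45 kHz.
56.1 kHz mod fs = 27.2 kHz.
27.2 kHz > fs/2 = 14.45 kHz, folds to fs − 27.2 kHz = 1.7 kHz.
106.7 kHz mod fs = 20 kHz.
20 kHz > fs/2 = 14.45 kHz, folds to fs − 20 kHz = 8.9 kHz.
1.1 kHz ≤ fs/2 = 14.45 kHz, passes unchanged.
9.9 kHz ≤ fs/2 = 14.45 kHz, passes unchanged.
110.1 kHz mod fs = 23.4 kHz.
23.4 kHz > fs/2 = 14.45 kHz, folds to fs − 23.4 kHz = 5.5 kHz.
Distinct values: {1.1 kHz, 1.7 kHz, 5.5 kHz, 8.9 kHz, 9.9 kHz}.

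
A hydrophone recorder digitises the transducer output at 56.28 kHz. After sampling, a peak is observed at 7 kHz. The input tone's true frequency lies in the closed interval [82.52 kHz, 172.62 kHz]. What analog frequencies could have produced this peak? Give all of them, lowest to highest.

Frequencies that alias to 7 kHz are k·fs ± 7 kHz for integer k ≥ 0.
k=0: 7 kHz.
k=1: 49.28 kHz, 63.28 kHz.
k=2: 105.56 kHz, 119.56 kHz.
k=3: 161.84 kHz, 175.84 kHz.
k=4: 218.12 kHz, 232.12 kHz.
Within [82.52 kHz, 172.62 kHz]: 105.56 kHz, 119.56 kHz, 161.84 kHz.

105.56 kHz, 119.56 kHz, 161.84 kHz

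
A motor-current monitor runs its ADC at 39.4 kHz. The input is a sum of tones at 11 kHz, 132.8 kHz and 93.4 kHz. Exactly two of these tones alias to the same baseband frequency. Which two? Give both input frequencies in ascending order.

fs/2 = 19.7 kHz.
11 kHz ≤ fs/2 = 19.7 kHz, passes unchanged.
132.8 kHz mod fs = 14.6 kHz.
14.6 kHz ≤ fs/2 = 19.7 kHz, appears at 14.6 kHz.
93.4 kHz mod fs = 14.6 kHz.
14.6 kHz ≤ fs/2 = 19.7 kHz, appears at 14.6 kHz.
93.4 kHz and 132.8 kHz both map to 14.6 kHz.

93.4 kHz, 132.8 kHz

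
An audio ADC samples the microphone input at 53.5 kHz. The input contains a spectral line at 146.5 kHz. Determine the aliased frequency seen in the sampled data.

14 kHz

146.5 kHz mod fs = 39.5 kHz.
39.5 kHz > fs/2 = 26.75 kHz, folds to fs − 39.5 kHz = 14 kHz.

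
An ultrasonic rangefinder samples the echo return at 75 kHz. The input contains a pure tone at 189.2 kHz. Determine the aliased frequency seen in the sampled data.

35.8 kHz

189.2 kHz mod fs = 39.2 kHz.
39.2 kHz > fs/2 = 37.5 kHz, folds to fs − 39.2 kHz = 35.8 kHz.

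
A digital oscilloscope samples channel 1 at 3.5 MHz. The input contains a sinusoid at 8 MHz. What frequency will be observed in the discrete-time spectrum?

8 MHz mod fs = 1 MHz.
1 MHz ≤ fs/2 = 1.75 MHz, appears at 1 MHz.

1 MHz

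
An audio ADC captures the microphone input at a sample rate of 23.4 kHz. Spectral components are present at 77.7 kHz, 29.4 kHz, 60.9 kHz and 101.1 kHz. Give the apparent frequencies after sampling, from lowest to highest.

fs/2 = 11.7 kHz.
77.7 kHz mod fs = 7.5 kHz.
7.5 kHz ≤ fs/2 = 11.7 kHz, appears at 7.5 kHz.
29.4 kHz mod fs = 6 kHz.
6 kHz ≤ fs/2 = 11.7 kHz, appears at 6 kHz.
60.9 kHz mod fs = 14.1 kHz.
14.1 kHz > fs/2 = 11.7 kHz, folds to fs − 14.1 kHz = 9.3 kHz.
101.1 kHz mod fs = 7.5 kHz.
7.5 kHz ≤ fs/2 = 11.7 kHz, appears at 7.5 kHz.
Distinct values: {6 kHz, 7.5 kHz, 9.3 kHz}.

6 kHz, 7.5 kHz, 9.3 kHz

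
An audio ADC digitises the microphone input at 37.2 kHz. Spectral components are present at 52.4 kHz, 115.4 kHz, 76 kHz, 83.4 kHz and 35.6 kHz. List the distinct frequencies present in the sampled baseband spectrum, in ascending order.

fs/2 = 18.6 kHz.
52.4 kHz mod fs = 15.2 kHz.
15.2 kHz ≤ fs/2 = 18.6 kHz, appears at 15.2 kHz.
115.4 kHz mod fs = 3.8 kHz.
3.8 kHz ≤ fs/2 = 18.6 kHz, appears at 3.8 kHz.
76 kHz mod fs = 1.6 kHz.
1.6 kHz ≤ fs/2 = 18.6 kHz, appears at 1.6 kHz.
83.4 kHz mod fs = 9 kHz.
9 kHz ≤ fs/2 = 18.6 kHz, appears at 9 kHz.
35.6 kHz > fs/2 = 18.6 kHz, folds to fs − 35.6 kHz = 1.6 kHz.
Distinct values: {1.6 kHz, 3.8 kHz, 9 kHz, 15.2 kHz}.

1.6 kHz, 3.8 kHz, 9 kHz, 15.2 kHz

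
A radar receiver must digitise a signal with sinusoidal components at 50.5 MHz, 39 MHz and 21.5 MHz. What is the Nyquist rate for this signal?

Highest-frequency component: 50.5 MHz.
Nyquist rate = 2 × 50.5 MHz = 101 MHz.

101 MHz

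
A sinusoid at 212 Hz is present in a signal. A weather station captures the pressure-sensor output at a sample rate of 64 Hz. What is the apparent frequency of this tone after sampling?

212 Hz mod fs = 20 Hz.
20 Hz ≤ fs/2 = 32 Hz, appears at 20 Hz.

20 Hz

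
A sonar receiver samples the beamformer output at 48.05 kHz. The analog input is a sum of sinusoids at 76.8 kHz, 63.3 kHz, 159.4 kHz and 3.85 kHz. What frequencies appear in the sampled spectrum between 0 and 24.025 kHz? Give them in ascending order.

3.85 kHz, 15.25 kHz, 19.3 kHz

fs/2 = 24.025 kHz.
76.8 kHz mod fs = 28.75 kHz.
28.75 kHz > fs/2 = 24.025 kHz, folds to fs − 28.75 kHz = 19.3 kHz.
63.3 kHz mod fs = 15.25 kHz.
15.25 kHz ≤ fs/2 = 24.025 kHz, appears at 15.25 kHz.
159.4 kHz mod fs = 15.25 kHz.
15.25 kHz ≤ fs/2 = 24.025 kHz, appears at 15.25 kHz.
3.85 kHz ≤ fs/2 = 24.025 kHz, passes unchanged.
Distinct values: {3.85 kHz, 15.25 kHz, 19.3 kHz}.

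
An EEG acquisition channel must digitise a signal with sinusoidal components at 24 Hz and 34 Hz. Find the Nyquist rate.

Highest-frequency component: 34 Hz.
Nyquist rate = 2 × 34 Hz = 68 Hz.

68 Hz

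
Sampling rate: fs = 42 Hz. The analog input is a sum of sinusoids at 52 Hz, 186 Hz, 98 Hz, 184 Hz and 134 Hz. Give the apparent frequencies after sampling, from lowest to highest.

fs/2 = 21 Hz.
52 Hz mod fs = 10 Hz.
10 Hz ≤ fs/2 = 21 Hz, appears at 10 Hz.
186 Hz mod fs = 18 Hz.
18 Hz ≤ fs/2 = 21 Hz, appears at 18 Hz.
98 Hz mod fs = 14 Hz.
14 Hz ≤ fs/2 = 21 Hz, appears at 14 Hz.
184 Hz mod fs = 16 Hz.
16 Hz ≤ fs/2 = 21 Hz, appears at 16 Hz.
134 Hz mod fs = 8 Hz.
8 Hz ≤ fs/2 = 21 Hz, appears at 8 Hz.
Distinct values: {8 Hz, 10 Hz, 14 Hz, 16 Hz, 18 Hz}.

8 Hz, 10 Hz, 14 Hz, 16 Hz, 18 Hz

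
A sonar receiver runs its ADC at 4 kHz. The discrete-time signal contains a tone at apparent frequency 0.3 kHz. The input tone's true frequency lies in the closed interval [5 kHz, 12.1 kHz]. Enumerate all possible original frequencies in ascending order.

Frequencies that alias to 0.3 kHz are k·fs ± 0.3 kHz for integer k ≥ 0.
k=0: 0.3 kHz.
k=1: 3.7 kHz, 4.3 kHz.
k=2: 7.7 kHz, 8.3 kHz.
k=3: 11.7 kHz, 12.3 kHz.
k=4: 15.7 kHz, 16.3 kHz.
Within [5 kHz, 12.1 kHz]: 7.7 kHz, 8.3 kHz, 11.7 kHz.

7.7 kHz, 8.3 kHz, 11.7 kHz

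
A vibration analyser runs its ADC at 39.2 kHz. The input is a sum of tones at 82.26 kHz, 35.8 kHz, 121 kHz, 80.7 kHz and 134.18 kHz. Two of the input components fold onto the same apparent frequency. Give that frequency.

3.4 kHz

fs/2 = 19.6 kHz.
82.26 kHz mod fs = 3.86 kHz.
3.86 kHz ≤ fs/2 = 19.6 kHz, appears at 3.86 kHz.
35.8 kHz > fs/2 = 19.6 kHz, folds to fs − 35.8 kHz = 3.4 kHz.
121 kHz mod fs = 3.4 kHz.
3.4 kHz ≤ fs/2 = 19.6 kHz, appears at 3.4 kHz.
80.7 kHz mod fs = 2.3 kHz.
2.3 kHz ≤ fs/2 = 19.6 kHz, appears at 2.3 kHz.
134.18 kHz mod fs = 16.58 kHz.
16.58 kHz ≤ fs/2 = 19.6 kHz, appears at 16.58 kHz.
35.8 kHz and 121 kHz both map to 3.4 kHz.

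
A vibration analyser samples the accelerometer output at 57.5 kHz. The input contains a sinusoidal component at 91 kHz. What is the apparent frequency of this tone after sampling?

91 kHz mod fs = 33.5 kHz.
33.5 kHz > fs/2 = 28.75 kHz, folds to fs − 33.5 kHz = 24 kHz.

24 kHz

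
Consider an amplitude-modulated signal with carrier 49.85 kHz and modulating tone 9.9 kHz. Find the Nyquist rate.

AM sidebands sit at fc ± fm = 39.95 kHz and 59.75 kHz.
Highest-frequency component: 59.75 kHz.
Nyquist rate = 2 × 59.75 kHz = 119.5 kHz.

119.5 kHz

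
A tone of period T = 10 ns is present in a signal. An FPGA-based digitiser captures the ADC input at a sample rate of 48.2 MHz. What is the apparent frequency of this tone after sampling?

3.6 MHz

T = 10 ns → f = 1/T = 100 MHz.
100 MHz mod fs = 3.6 MHz.
3.6 MHz ≤ fs/2 = 24.1 MHz, appears at 3.6 MHz.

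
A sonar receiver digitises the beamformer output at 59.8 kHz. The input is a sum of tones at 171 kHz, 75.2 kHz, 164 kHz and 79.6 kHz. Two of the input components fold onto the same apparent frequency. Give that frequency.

15.4 kHz

fs/2 = 29.9 kHz.
171 kHz mod fs = 51.4 kHz.
51.4 kHz > fs/2 = 29.9 kHz, folds to fs − 51.4 kHz = 8.4 kHz.
75.2 kHz mod fs = 15.4 kHz.
15.4 kHz ≤ fs/2 = 29.9 kHz, appears at 15.4 kHz.
164 kHz mod fs = 44.4 kHz.
44.4 kHz > fs/2 = 29.9 kHz, folds to fs − 44.4 kHz = 15.4 kHz.
79.6 kHz mod fs = 19.8 kHz.
19.8 kHz ≤ fs/2 = 29.9 kHz, appears at 19.8 kHz.
75.2 kHz and 164 kHz both map to 15.4 kHz.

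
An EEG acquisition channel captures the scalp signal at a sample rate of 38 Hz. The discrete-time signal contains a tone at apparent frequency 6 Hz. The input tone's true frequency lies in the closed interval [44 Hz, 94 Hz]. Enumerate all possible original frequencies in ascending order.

Frequencies that alias to 6 Hz are k·fs ± 6 Hz for integer k ≥ 0.
k=0: 6 Hz.
k=1: 32 Hz, 44 Hz.
k=2: 70 Hz, 82 Hz.
k=3: 108 Hz, 120 Hz.
Within [44 Hz, 94 Hz]: 44 Hz, 70 Hz, 82 Hz.

44 Hz, 70 Hz, 82 Hz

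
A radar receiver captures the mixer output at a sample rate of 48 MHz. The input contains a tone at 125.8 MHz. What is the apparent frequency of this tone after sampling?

18.2 MHz

125.8 MHz mod fs = 29.8 MHz.
29.8 MHz > fs/2 = 24 MHz, folds to fs − 29.8 MHz = 18.2 MHz.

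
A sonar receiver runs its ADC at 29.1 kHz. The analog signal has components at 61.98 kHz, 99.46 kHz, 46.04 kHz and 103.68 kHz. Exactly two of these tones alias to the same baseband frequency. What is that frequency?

12.16 kHz

fs/2 = 14.55 kHz.
61.98 kHz mod fs = 3.78 kHz.
3.78 kHz ≤ fs/2 = 14.55 kHz, appears at 3.78 kHz.
99.46 kHz mod fs = 12.16 kHz.
12.16 kHz ≤ fs/2 = 14.55 kHz, appears at 12.16 kHz.
46.04 kHz mod fs = 16.94 kHz.
16.94 kHz > fs/2 = 14.55 kHz, folds to fs − 16.94 kHz = 12.16 kHz.
103.68 kHz mod fs = 16.38 kHz.
16.38 kHz > fs/2 = 14.55 kHz, folds to fs − 16.38 kHz = 12.72 kHz.
46.04 kHz and 99.46 kHz both map to 12.16 kHz.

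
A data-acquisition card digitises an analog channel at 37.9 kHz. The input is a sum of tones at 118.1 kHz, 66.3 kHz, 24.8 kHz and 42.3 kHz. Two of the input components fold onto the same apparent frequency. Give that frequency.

4.4 kHz

fs/2 = 18.95 kHz.
118.1 kHz mod fs = 4.4 kHz.
4.4 kHz ≤ fs/2 = 18.95 kHz, appears at 4.4 kHz.
66.3 kHz mod fs = 28.4 kHz.
28.4 kHz > fs/2 = 18.95 kHz, folds to fs − 28.4 kHz = 9.5 kHz.
24.8 kHz > fs/2 = 18.95 kHz, folds to fs − 24.8 kHz = 13.1 kHz.
42.3 kHz mod fs = 4.4 kHz.
4.4 kHz ≤ fs/2 = 18.95 kHz, appears at 4.4 kHz.
42.3 kHz and 118.1 kHz both map to 4.4 kHz.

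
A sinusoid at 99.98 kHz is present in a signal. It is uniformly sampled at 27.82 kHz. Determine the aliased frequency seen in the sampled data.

11.3 kHz

99.98 kHz mod fs = 16.52 kHz.
16.52 kHz > fs/2 = 13.91 kHz, folds to fs − 16.52 kHz = 11.3 kHz.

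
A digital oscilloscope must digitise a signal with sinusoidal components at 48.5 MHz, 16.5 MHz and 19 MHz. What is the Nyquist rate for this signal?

97 MHz

Highest-frequency component: 48.5 MHz.
Nyquist rate = 2 × 48.5 MHz = 97 MHz.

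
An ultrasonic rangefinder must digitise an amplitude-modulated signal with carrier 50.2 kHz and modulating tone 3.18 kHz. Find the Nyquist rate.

106.76 kHz

AM sidebands sit at fc ± fm = 47.02 kHz and 53.38 kHz.
Highest-frequency component: 53.38 kHz.
Nyquist rate = 2 × 53.38 kHz = 106.76 kHz.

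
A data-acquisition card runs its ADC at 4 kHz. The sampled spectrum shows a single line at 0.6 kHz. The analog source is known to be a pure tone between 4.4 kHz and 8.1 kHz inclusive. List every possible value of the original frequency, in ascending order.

4.6 kHz, 7.4 kHz

Frequencies that alias to 0.6 kHz are k·fs ± 0.6 kHz for integer k ≥ 0.
k=0: 0.6 kHz.
k=1: 3.4 kHz, 4.6 kHz.
k=2: 7.4 kHz, 8.6 kHz.
k=3: 11.4 kHz, 12.6 kHz.
Within [4.4 kHz, 8.1 kHz]: 4.6 kHz, 7.4 kHz.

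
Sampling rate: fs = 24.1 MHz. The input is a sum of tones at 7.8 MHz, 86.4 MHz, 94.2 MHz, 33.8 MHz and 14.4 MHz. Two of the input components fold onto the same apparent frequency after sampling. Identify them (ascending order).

14.4 MHz, 33.8 MHz

fs/2 = 12.05 MHz.
7.8 MHz ≤ fs/2 = 12.05 MHz, passes unchanged.
86.4 MHz mod fs = 14.1 MHz.
14.1 MHz > fs/2 = 12.05 MHz, folds to fs − 14.1 MHz = 10 MHz.
94.2 MHz mod fs = 21.9 MHz.
21.9 MHz > fs/2 = 12.05 MHz, folds to fs − 21.9 MHz = 2.2 MHz.
33.8 MHz mod fs = 9.7 MHz.
9.7 MHz ≤ fs/2 = 12.05 MHz, appears at 9.7 MHz.
14.4 MHz > fs/2 = 12.05 MHz, folds to fs − 14.4 MHz = 9.7 MHz.
14.4 MHz and 33.8 MHz both map to 9.7 MHz.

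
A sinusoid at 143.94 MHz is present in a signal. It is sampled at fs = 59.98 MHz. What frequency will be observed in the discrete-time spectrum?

143.94 MHz mod fs = 23.98 MHz.
23.98 MHz ≤ fs/2 = 29.99 MHz, appears at 23.98 MHz.

23.98 MHz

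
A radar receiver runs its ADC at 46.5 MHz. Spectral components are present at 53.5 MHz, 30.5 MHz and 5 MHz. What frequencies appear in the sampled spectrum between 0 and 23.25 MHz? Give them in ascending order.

fs/2 = 23.25 MHz.
53.5 MHz mod fs = 7 MHz.
7 MHz ≤ fs/2 = 23.25 MHz, appears at 7 MHz.
30.5 MHz > fs/2 = 23.25 MHz, folds to fs − 30.5 MHz = 16 MHz.
5 MHz ≤ fs/2 = 23.25 MHz, passes unchanged.
Distinct values: {5 MHz, 7 MHz, 16 MHz}.

5 MHz, 7 MHz, 16 MHz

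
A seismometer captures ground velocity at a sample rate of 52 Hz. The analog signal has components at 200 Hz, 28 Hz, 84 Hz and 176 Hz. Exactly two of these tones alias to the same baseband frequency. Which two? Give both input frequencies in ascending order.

fs/2 = 26 Hz.
200 Hz mod fs = 44 Hz.
44 Hz > fs/2 = 26 Hz, folds to fs − 44 Hz = 8 Hz.
28 Hz > fs/2 = 26 Hz, folds to fs − 28 Hz = 24 Hz.
84 Hz mod fs = 32 Hz.
32 Hz > fs/2 = 26 Hz, folds to fs − 32 Hz = 20 Hz.
176 Hz mod fs = 20 Hz.
20 Hz ≤ fs/2 = 26 Hz, appears at 20 Hz.
84 Hz and 176 Hz both map to 20 Hz.

84 Hz, 176 Hz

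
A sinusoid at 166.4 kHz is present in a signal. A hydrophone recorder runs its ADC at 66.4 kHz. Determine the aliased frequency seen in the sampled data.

166.4 kHz mod fs = 33.6 kHz.
33.6 kHz > fs/2 = 33.2 kHz, folds to fs − 33.6 kHz = 32.8 kHz.

32.8 kHz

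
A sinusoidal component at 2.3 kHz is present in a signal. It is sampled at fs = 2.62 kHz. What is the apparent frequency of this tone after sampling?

2.3 kHz > fs/2 = 1.31 kHz, folds to fs − 2.3 kHz = 0.32 kHz.

0.32 kHz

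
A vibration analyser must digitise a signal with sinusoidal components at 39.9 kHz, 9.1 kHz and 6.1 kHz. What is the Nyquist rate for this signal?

Highest-frequency component: 39.9 kHz.
Nyquist rate = 2 × 39.9 kHz = 79.8 kHz.

79.8 kHz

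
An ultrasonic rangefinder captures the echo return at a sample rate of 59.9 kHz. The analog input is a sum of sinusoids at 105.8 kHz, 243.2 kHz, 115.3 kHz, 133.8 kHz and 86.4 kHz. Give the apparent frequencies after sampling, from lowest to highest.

fs/2 = 29.95 kHz.
105.8 kHz mod fs = 45.9 kHz.
45.9 kHz > fs/2 = 29.95 kHz, folds to fs − 45.9 kHz = 14 kHz.
243.2 kHz mod fs = 3.6 kHz.
3.6 kHz ≤ fs/2 = 29.95 kHz, appears at 3.6 kHz.
115.3 kHz mod fs = 55.4 kHz.
55.4 kHz > fs/2 = 29.95 kHz, folds to fs − 55.4 kHz = 4.5 kHz.
133.8 kHz mod fs = 14 kHz.
14 kHz ≤ fs/2 = 29.95 kHz, appears at 14 kHz.
86.4 kHz mod fs = 26.5 kHz.
26.5 kHz ≤ fs/2 = 29.95 kHz, appears at 26.5 kHz.
Distinct values: {3.6 kHz, 4.5 kHz, 14 kHz, 26.5 kHz}.

3.6 kHz, 4.5 kHz, 14 kHz, 26.5 kHz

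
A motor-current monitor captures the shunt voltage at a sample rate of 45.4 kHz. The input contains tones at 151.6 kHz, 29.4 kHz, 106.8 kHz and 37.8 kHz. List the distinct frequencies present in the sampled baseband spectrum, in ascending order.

fs/2 = 22.7 kHz.
151.6 kHz mod fs = 15.4 kHz.
15.4 kHz ≤ fs/2 = 22.7 kHz, appears at 15.4 kHz.
29.4 kHz > fs/2 = 22.7 kHz, folds to fs − 29.4 kHz = 16 kHz.
106.8 kHz mod fs = 16 kHz.
16 kHz ≤ fs/2 = 22.7 kHz, appears at 16 kHz.
37.8 kHz > fs/2 = 22.7 kHz, folds to fs − 37.8 kHz = 7.6 kHz.
Distinct values: {7.6 kHz, 15.4 kHz, 16 kHz}.

7.6 kHz, 15.4 kHz, 16 kHz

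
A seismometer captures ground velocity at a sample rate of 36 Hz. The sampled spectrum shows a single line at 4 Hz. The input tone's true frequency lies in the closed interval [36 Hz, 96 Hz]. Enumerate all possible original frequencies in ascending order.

Frequencies that alias to 4 Hz are k·fs ± 4 Hz for integer k ≥ 0.
k=0: 4 Hz.
k=1: 32 Hz, 40 Hz.
k=2: 68 Hz, 76 Hz.
k=3: 104 Hz, 112 Hz.
Within [36 Hz, 96 Hz]: 40 Hz, 68 Hz, 76 Hz.

40 Hz, 68 Hz, 76 Hz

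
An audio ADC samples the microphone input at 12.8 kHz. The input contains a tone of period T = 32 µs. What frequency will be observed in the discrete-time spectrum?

T = 32 µs → f = 1/T = 31.25 kHz.
31.25 kHz mod fs = 5.65 kHz.
5.65 kHz ≤ fs/2 = 6.4 kHz, appears at 5.65 kHz.

5.65 kHz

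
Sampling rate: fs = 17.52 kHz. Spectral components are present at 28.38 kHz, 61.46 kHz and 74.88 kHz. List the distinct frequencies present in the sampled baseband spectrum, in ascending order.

4.8 kHz, 6.66 kHz, 8.62 kHz

fs/2 = 8.76 kHz.
28.38 kHz mod fs = 10.86 kHz.
10.86 kHz > fs/2 = 8.76 kHz, folds to fs − 10.86 kHz = 6.66 kHz.
61.46 kHz mod fs = 8.9 kHz.
8.9 kHz > fs/2 = 8.76 kHz, folds to fs − 8.9 kHz = 8.62 kHz.
74.88 kHz mod fs = 4.8 kHz.
4.8 kHz ≤ fs/2 = 8.76 kHz, appears at 4.8 kHz.
Distinct values: {4.8 kHz, 6.66 kHz, 8.62 kHz}.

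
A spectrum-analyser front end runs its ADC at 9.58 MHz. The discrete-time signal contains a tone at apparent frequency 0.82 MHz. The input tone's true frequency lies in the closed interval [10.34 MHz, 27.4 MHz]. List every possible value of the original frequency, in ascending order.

10.4 MHz, 18.34 MHz, 19.98 MHz

Frequencies that alias to 0.82 MHz are k·fs ± 0.82 MHz for integer k ≥ 0.
k=0: 0.82 MHz.
k=1: 8.76 MHz, 10.4 MHz.
k=2: 18.34 MHz, 19.98 MHz.
k=3: 27.92 MHz, 29.56 MHz.
Within [10.34 MHz, 27.4 MHz]: 10.4 MHz, 18.34 MHz, 19.98 MHz.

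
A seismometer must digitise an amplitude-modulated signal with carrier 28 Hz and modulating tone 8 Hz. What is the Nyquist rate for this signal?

72 Hz

AM sidebands sit at fc ± fm = 20 Hz and 36 Hz.
Highest-frequency component: 36 Hz.
Nyquist rate = 2 × 36 Hz = 72 Hz.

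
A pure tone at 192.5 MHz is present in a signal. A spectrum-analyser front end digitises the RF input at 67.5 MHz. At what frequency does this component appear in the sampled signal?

192.5 MHz mod fs = 57.5 MHz.
57.5 MHz > fs/2 = 33.75 MHz, folds to fs − 57.5 MHz = 10 MHz.

10 MHz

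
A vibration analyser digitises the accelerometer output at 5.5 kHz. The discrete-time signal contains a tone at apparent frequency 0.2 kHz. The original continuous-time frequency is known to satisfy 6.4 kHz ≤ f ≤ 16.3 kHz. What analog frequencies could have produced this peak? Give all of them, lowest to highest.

10.8 kHz, 11.2 kHz, 16.3 kHz

Frequencies that alias to 0.2 kHz are k·fs ± 0.2 kHz for integer k ≥ 0.
k=0: 0.2 kHz.
k=1: 5.3 kHz, 5.7 kHz.
k=2: 10.8 kHz, 11.2 kHz.
k=3: 16.3 kHz, 16.7 kHz.
k=4: 21.8 kHz, 22.2 kHz.
Within [6.4 kHz, 16.3 kHz]: 10.8 kHz, 11.2 kHz, 16.3 kHz.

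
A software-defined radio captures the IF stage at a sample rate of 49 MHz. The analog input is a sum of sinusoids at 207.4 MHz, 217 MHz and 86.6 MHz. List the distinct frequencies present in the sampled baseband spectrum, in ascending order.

11.4 MHz, 21 MHz

fs/2 = 24.5 MHz.
207.4 MHz mod fs = 11.4 MHz.
11.4 MHz ≤ fs/2 = 24.5 MHz, appears at 11.4 MHz.
217 MHz mod fs = 21 MHz.
21 MHz ≤ fs/2 = 24.5 MHz, appears at 21 MHz.
86.6 MHz mod fs = 37.6 MHz.
37.6 MHz > fs/2 = 24.5 MHz, folds to fs − 37.6 MHz = 11.4 MHz.
Distinct values: {11.4 MHz, 21 MHz}.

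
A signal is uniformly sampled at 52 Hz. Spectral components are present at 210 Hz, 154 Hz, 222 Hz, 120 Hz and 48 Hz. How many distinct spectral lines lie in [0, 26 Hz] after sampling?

4

fs/2 = 26 Hz.
210 Hz mod fs = 2 Hz.
2 Hz ≤ fs/2 = 26 Hz, appears at 2 Hz.
154 Hz mod fs = 50 Hz.
50 Hz > fs/2 = 26 Hz, folds to fs − 50 Hz = 2 Hz.
222 Hz mod fs = 14 Hz.
14 Hz ≤ fs/2 = 26 Hz, appears at 14 Hz.
120 Hz mod fs = 16 Hz.
16 Hz ≤ fs/2 = 26 Hz, appears at 16 Hz.
48 Hz > fs/2 = 26 Hz, folds to fs − 48 Hz = 4 Hz.
Distinct values: {2 Hz, 4 Hz, 14 Hz, 16 Hz} → 4.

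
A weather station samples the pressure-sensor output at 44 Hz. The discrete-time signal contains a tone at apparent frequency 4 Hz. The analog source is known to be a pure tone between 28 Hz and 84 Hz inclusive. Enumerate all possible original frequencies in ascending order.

40 Hz, 48 Hz, 84 Hz

Frequencies that alias to 4 Hz are k·fs ± 4 Hz for integer k ≥ 0.
k=0: 4 Hz.
k=1: 40 Hz, 48 Hz.
k=2: 84 Hz, 92 Hz.
k=3: 128 Hz, 136 Hz.
Within [28 Hz, 84 Hz]: 40 Hz, 48 Hz, 84 Hz.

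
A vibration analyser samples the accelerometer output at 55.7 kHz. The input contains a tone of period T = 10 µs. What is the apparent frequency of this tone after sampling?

11.4 kHz

T = 10 µs → f = 1/T = 100 kHz.
100 kHz mod fs = 44.3 kHz.
44.3 kHz > fs/2 = 27.85 kHz, folds to fs − 44.3 kHz = 11.4 kHz.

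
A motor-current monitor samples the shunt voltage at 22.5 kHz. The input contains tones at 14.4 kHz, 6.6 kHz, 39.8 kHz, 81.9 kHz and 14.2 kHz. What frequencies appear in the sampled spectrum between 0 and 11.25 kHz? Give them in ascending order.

5.2 kHz, 6.6 kHz, 8.1 kHz, 8.3 kHz

fs/2 = 11.25 kHz.
14.4 kHz > fs/2 = 11.25 kHz, folds to fs − 14.4 kHz = 8.1 kHz.
6.6 kHz ≤ fs/2 = 11.25 kHz, passes unchanged.
39.8 kHz mod fs = 17.3 kHz.
17.3 kHz > fs/2 = 11.25 kHz, folds to fs − 17.3 kHz = 5.2 kHz.
81.9 kHz mod fs = 14.4 kHz.
14.4 kHz > fs/2 = 11.25 kHz, folds to fs − 14.4 kHz = 8.1 kHz.
14.2 kHz > fs/2 = 11.25 kHz, folds to fs − 14.2 kHz = 8.3 kHz.
Distinct values: {5.2 kHz, 6.6 kHz, 8.1 kHz, 8.3 kHz}.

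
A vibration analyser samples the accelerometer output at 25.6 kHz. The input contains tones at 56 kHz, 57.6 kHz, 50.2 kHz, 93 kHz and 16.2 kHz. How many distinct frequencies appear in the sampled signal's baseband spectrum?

4

fs/2 = 12.8 kHz.
56 kHz mod fs = 4.8 kHz.
4.8 kHz ≤ fs/2 = 12.8 kHz, appears at 4.8 kHz.
57.6 kHz mod fs = 6.4 kHz.
6.4 kHz ≤ fs/2 = 12.8 kHz, appears at 6.4 kHz.
50.2 kHz mod fs = 24.6 kHz.
24.6 kHz > fs/2 = 12.8 kHz, folds to fs − 24.6 kHz = 1 kHz.
93 kHz mod fs = 16.2 kHz.
16.2 kHz > fs/2 = 12.8 kHz, folds to fs − 16.2 kHz = 9.4 kHz.
16.2 kHz > fs/2 = 12.8 kHz, folds to fs − 16.2 kHz = 9.4 kHz.
Distinct values: {1 kHz, 4.8 kHz, 6.4 kHz, 9.4 kHz} → 4.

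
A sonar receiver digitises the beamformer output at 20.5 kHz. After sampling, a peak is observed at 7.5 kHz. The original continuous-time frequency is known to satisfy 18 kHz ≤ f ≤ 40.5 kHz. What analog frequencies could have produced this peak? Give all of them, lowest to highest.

28 kHz, 33.5 kHz

Frequencies that alias to 7.5 kHz are k·fs ± 7.5 kHz for integer k ≥ 0.
k=0: 7.5 kHz.
k=1: 13 kHz, 28 kHz.
k=2: 33.5 kHz, 48.5 kHz.
k=3: 54 kHz, 69 kHz.
Within [18 kHz, 40.5 kHz]: 28 kHz, 33.5 kHz.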